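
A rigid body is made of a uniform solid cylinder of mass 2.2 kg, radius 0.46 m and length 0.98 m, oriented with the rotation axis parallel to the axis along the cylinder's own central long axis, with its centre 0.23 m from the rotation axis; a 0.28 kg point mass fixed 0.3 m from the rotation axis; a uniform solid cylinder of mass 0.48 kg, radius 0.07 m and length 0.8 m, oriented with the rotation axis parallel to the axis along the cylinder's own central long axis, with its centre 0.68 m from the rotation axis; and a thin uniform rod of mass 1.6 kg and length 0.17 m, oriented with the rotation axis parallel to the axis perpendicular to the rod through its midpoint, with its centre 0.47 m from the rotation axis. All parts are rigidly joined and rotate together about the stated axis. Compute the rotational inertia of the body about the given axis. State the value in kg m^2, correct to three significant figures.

Solid cylinder: I_cm = (1/2)MR² = (1/2)(2.2)(0.46)² = 0.23276 kg m^2; centre at d = 0.23 m, so the parallel axis theorem gives I = 0.23276 + (2.2)(0.23)² = 0.34914 kg m^2.
Point mass: I_cm = 0; centre at d = 0.3 m, so the parallel axis theorem gives I = 0 + (0.28)(0.3)² = 0.0252 kg m^2.
Solid cylinder: I_cm = (1/2)MR² = (1/2)(0.48)(0.07)² = 0.001176 kg m^2; centre at d = 0.68 m, so the parallel axis theorem gives I = 0.001176 + (0.48)(0.68)² = 0.22313 kg m^2.
Thin rod: I_cm = (1/12)ML² = (1/12)(1.6)(0.17)² = 0.0038533 kg m^2; centre at d = 0.47 m, so the parallel axis theorem gives I = 0.0038533 + (1.6)(0.47)² = 0.35729 kg m^2.
Total I = 0.34914 + 0.0252 + 0.22313 + 0.35729 = 0.95476 kg m^2.

0.955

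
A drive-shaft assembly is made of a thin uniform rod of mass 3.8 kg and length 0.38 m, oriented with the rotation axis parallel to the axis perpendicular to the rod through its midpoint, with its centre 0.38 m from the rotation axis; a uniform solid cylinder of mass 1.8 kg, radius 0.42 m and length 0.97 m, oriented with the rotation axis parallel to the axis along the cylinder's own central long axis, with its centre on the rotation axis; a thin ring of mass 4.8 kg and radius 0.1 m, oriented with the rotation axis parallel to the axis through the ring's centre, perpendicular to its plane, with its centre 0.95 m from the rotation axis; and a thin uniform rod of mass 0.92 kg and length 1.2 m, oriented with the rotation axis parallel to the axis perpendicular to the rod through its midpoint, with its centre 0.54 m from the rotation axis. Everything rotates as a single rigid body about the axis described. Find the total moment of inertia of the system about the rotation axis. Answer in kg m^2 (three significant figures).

5.51

Thin rod: I_cm = (1/12)ML² = (1/12)(3.8)(0.38)² = 0.045727 kg m^2; centre at d = 0.38 m, so I = I_cm + Md² gives I = 0.045727 + (3.8)(0.38)² = 0.59445 kg m^2.
Solid cylinder: I_cm = (1/2)MR² = (1/2)(1.8)(0.42)² = 0.15876 kg m^2; axis through the centre, so I = 0.15876 kg m^2.
Thin ring: I_cm = MR² = (4.8)(0.1)² = 0.048 kg m^2; centre at d = 0.95 m, so I = I_cm + Md² gives I = 0.048 + (4.8)(0.95)² = 4.38 kg m^2.
Thin rod: I_cm = (1/12)ML² = (1/12)(0.92)(1.2)² = 0.1104 kg m^2; centre at d = 0.54 m, so I = I_cm + Md² gives I = 0.1104 + (0.92)(0.54)² = 0.37867 kg m^2.
Total I = 0.59445 + 0.15876 + 4.38 + 0.37867 = 5.5119 kg m^2.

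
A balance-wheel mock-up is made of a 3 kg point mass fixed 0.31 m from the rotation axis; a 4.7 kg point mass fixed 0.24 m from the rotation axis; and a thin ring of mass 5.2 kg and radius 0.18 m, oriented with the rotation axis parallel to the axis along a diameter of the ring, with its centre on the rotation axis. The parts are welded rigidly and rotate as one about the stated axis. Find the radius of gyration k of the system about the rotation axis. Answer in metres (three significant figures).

0.223

Point mass: I_cm = 0; centre at d = 0.31 m, so I = I_cm + Md² gives I = 0 + (3)(0.31)² = 0.2883 kg·m².
Point mass: I_cm = 0; centre at d = 0.24 m, so I = I_cm + Md² gives I = 0 + (4.7)(0.24)² = 0.27072 kg·m².
Thin ring: I_cm = (1/2)MR² = (1/2)(5.2)(0.18)² = 0.08424 kg·m²; axis through the centre, so I = 0.08424 kg·m².
Total I = 0.64326 kg·m²; total mass M = 12.9 kg.
k = √(I/M) = √(0.64326/12.9) = 0.2233 m.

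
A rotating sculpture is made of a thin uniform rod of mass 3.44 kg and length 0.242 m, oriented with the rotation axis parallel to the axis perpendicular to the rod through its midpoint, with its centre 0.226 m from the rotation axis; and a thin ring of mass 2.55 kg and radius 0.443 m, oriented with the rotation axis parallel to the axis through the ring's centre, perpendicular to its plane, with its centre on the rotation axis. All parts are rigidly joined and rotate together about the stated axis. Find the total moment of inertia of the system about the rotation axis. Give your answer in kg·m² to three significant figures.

Thin rod: I_cm = (1/12)ML² = (1/12)(3.44)(0.242)² = 0.016788 kg·m²; centre at d = 0.226 m, so I = I_cm + Md² gives I = 0.016788 + (3.44)(0.226)² = 0.19249 kg·m².
Thin ring: I_cm = MR² = (2.55)(0.443)² = 0.50043 kg·m²; axis through the centre, so I = 0.50043 kg·m².
Total I = 0.19249 + 0.50043 = 0.69292 kg·m².

0.693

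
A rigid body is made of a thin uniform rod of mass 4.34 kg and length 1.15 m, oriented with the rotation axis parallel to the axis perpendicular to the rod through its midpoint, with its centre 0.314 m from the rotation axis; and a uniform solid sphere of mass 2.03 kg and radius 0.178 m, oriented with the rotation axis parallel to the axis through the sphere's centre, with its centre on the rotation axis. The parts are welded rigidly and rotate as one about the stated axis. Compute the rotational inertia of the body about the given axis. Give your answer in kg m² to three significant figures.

0.932

Thin rod: I_cm = (1/12)ML² = (1/12)(4.34)(1.15)² = 0.4783 kg m²; centre at d = 0.314 m, so I = I_cm + Md² gives I = 0.4783 + (4.34)(0.314)² = 0.90621 kg m².
Solid sphere: I_cm = (2/5)MR² = (2/5)(2.03)(0.178)² = 0.025727 kg m²; axis through the centre, so I = 0.025727 kg m².
Total I = 0.90621 + 0.025727 = 0.93194 kg m².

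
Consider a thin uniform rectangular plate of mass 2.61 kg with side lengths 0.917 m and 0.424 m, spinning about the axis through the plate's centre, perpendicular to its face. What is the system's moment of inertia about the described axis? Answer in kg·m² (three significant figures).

0.222

I_cm = (1/12)M(a²+b²) = (1/12)(2.61)[(0.917)² + (0.424)²] = 0.22199 kg·m²; axis through the centre, so I = 0.22199 kg·m².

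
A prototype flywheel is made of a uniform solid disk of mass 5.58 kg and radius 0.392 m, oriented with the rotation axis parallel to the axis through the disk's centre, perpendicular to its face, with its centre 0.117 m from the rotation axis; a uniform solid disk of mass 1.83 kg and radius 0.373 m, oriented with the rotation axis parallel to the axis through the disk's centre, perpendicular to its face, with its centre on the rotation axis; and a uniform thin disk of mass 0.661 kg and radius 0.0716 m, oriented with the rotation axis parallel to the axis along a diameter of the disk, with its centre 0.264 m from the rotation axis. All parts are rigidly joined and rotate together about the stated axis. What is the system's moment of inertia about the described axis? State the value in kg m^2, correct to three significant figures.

0.679

Solid disk: I_cm = (1/2)MR² = (1/2)(5.58)(0.392)² = 0.42872 kg m^2; centre at d = 0.117 m, so I = I_cm + Md² gives I = 0.42872 + (5.58)(0.117)² = 0.50511 kg m^2.
Solid disk: I_cm = (1/2)MR² = (1/2)(1.83)(0.373)² = 0.1273 kg m^2; axis through the centre, so I = 0.1273 kg m^2.
Thin disk: I_cm = (1/4)MR² = (1/4)(0.661)(0.0716)² = 0.00084716 kg m^2; centre at d = 0.264 m, so I = I_cm + Md² gives I = 0.00084716 + (0.661)(0.264)² = 0.046916 kg m^2.
Total I = 0.50511 + 0.1273 + 0.046916 = 0.67933 kg m^2.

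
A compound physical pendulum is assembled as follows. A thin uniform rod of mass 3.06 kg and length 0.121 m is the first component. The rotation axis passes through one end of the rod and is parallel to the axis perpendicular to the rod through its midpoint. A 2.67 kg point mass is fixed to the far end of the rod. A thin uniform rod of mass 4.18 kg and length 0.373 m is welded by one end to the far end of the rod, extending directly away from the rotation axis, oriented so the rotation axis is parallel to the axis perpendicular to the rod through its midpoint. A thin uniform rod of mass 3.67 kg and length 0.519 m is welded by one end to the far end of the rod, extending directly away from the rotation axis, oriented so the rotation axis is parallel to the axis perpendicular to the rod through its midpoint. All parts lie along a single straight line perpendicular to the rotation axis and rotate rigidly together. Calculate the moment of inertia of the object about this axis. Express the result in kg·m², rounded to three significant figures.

Thin rod: I_cm = (1/12)ML² = (1/12)(3.06)(0.121)² = 0.0037335 kg·m²; centre at d = 0.0605 m, so I = I_cm + Md² gives I = 0.0037335 + (3.06)(0.0605)² = 0.014934 kg·m².
Point mass: I_cm = 0; centre at d = 0.0605 + 0.0605 = 0.121 m, so I = I_cm + Md² gives I = 0 + (2.67)(0.121)² = 0.039091 kg·m².
Thin rod: I_cm = (1/12)ML² = (1/12)(4.18)(0.373)² = 0.048463 kg·m²; centre at d = 0.0605 + 0.0605 + 0.1865 = 0.3075 m, so I = I_cm + Md² gives I = 0.048463 + (4.18)(0.3075)² = 0.44371 kg·m².
Thin rod: I_cm = (1/12)ML² = (1/12)(3.67)(0.519)² = 0.08238 kg·m²; centre at d = 0.0605 + 0.0605 + 0.1865 + 0.1865 + 0.2595 = 0.7535 m, so I = I_cm + Md² gives I = 0.08238 + (3.67)(0.7535)² = 2.1661 kg·m².
Total I = 0.014934 + 0.039091 + 0.44371 + 2.1661 = 2.6638 kg·m².

2.66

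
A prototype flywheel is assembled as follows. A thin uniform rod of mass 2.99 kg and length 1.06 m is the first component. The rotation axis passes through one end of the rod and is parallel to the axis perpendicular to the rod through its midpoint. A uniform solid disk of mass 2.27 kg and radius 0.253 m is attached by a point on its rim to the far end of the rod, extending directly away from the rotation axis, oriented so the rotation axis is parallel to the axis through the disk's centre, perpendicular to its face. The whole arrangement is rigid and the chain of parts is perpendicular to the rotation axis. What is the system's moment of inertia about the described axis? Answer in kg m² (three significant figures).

Thin rod: I_cm = (1/12)ML² = (1/12)(2.99)(1.06)² = 0.27996 kg m²; centre at d = 0.53 m, so the parallel axis theorem gives I = 0.27996 + (2.99)(0.53)² = 1.1199 kg m².
Solid disk: I_cm = (1/2)MR² = (1/2)(2.27)(0.253)² = 0.07265 kg m²; centre at d = 0.53 + 0.53 + 0.253 = 1.313 m, so the parallel axis theorem gives I = 0.07265 + (2.27)(1.313)² = 3.9861 kg m².
Total I = 1.1199 + 3.9861 = 5.1059 kg m².

5.11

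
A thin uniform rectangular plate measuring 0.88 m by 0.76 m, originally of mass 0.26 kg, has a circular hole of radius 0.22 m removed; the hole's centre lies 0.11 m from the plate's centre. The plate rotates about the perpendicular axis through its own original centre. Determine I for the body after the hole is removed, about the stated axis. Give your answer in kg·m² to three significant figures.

Unpierced body about its centre: I₀ = (1/12)M(a²+b²) = (1/12)(0.26)[(0.88)² + (0.76)²] = 0.029293 kg·m².
The removed disk has mass m = M·πr²/(ab) = (0.26)·π(0.22)²/(0.88·0.76) = 0.059112 kg (same uniform areal density).
Its moment of inertia about the rotation axis (parallel-axis theorem): I_hole = (1/2)mr² + md² = (1/2)(0.059112)(0.22)² + (0.059112)(0.11)² = 0.0021457 kg·m².
Treating the hole as negative mass, I = I₀ − I_hole = 0.029293 − 0.0021457 = 0.027148 kg·m².

0.0271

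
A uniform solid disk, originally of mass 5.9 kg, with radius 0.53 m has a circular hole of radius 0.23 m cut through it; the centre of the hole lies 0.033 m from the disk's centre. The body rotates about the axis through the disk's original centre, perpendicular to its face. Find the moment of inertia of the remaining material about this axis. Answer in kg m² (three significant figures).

0.798

Unpierced body about its centre: I₀ = (1/2)MR² = (1/2)(5.9)(0.53)² = 0.82866 kg m².
The removed disk has mass m = M·(r/R)² = (5.9)(0.23/0.53)² = 1.1111 kg (same uniform areal density).
Its moment of inertia about the rotation axis (parallel-axis theorem): I_hole = (1/2)mr² + md² = (1/2)(1.1111)(0.23)² + (1.1111)(0.033)² = 0.030599 kg m².
Treating the hole as negative mass, I = I₀ − I_hole = 0.82866 − 0.030599 = 0.79806 kg m².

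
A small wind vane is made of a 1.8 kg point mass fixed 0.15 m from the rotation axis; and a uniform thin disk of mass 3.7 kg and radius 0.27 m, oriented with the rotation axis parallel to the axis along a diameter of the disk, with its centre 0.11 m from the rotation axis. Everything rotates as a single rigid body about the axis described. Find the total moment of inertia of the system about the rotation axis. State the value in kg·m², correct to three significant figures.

0.153

Point mass: I_cm = 0; centre at d = 0.15 m, so the parallel axis theorem gives I = 0 + (1.8)(0.15)² = 0.0405 kg·m².
Thin disk: I_cm = (1/4)MR² = (1/4)(3.7)(0.27)² = 0.067433 kg·m²; centre at d = 0.11 m, so the parallel axis theorem gives I = 0.067433 + (3.7)(0.11)² = 0.1122 kg·m².
Total I = 0.0405 + 0.1122 = 0.1527 kg·m².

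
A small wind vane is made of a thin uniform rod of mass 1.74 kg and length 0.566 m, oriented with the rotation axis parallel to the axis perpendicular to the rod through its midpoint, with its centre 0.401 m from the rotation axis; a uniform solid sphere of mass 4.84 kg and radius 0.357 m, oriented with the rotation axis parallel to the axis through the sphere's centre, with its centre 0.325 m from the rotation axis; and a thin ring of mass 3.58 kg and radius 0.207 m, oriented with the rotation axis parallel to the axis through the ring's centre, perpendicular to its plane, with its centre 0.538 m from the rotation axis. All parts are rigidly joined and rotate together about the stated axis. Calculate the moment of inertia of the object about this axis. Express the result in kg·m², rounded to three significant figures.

2.27

Thin rod: I_cm = (1/12)ML² = (1/12)(1.74)(0.566)² = 0.046452 kg·m²; centre at d = 0.401 m, so I = I_cm + Md² gives I = 0.046452 + (1.74)(0.401)² = 0.32625 kg·m².
Solid sphere: I_cm = (2/5)MR² = (2/5)(4.84)(0.357)² = 0.24674 kg·m²; centre at d = 0.325 m, so I = I_cm + Md² gives I = 0.24674 + (4.84)(0.325)² = 0.75797 kg·m².
Thin ring: I_cm = MR² = (3.58)(0.207)² = 0.1534 kg·m²; centre at d = 0.538 m, so I = I_cm + Md² gives I = 0.1534 + (3.58)(0.538)² = 1.1896 kg·m².
Total I = 0.32625 + 0.75797 + 1.1896 = 2.2738 kg·m².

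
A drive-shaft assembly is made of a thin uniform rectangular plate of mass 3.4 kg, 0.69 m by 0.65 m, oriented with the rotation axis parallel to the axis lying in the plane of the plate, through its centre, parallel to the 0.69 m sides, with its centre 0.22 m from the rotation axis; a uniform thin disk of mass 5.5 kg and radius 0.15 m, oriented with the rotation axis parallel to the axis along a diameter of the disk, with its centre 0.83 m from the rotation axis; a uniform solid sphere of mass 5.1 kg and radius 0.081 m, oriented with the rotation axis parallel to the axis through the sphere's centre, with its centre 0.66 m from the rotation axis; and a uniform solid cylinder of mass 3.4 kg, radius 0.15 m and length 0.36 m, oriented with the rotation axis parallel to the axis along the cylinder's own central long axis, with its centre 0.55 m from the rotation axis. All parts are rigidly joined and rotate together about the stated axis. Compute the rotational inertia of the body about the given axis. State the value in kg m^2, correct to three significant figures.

7.41

Rectangular plate: I_cm = (1/12)Mb² = (1/12)(3.4)(0.65)² = 0.11971 kg m^2; centre at d = 0.22 m, so I = I_cm + Md² gives I = 0.11971 + (3.4)(0.22)² = 0.28427 kg m^2.
Thin disk: I_cm = (1/4)MR² = (1/4)(5.5)(0.15)² = 0.030937 kg m^2; centre at d = 0.83 m, so I = I_cm + Md² gives I = 0.030937 + (5.5)(0.83)² = 3.8199 kg m^2.
Solid sphere: I_cm = (2/5)MR² = (2/5)(5.1)(0.081)² = 0.013384 kg m^2; centre at d = 0.66 m, so I = I_cm + Md² gives I = 0.013384 + (5.1)(0.66)² = 2.2349 kg m^2.
Solid cylinder: I_cm = (1/2)MR² = (1/2)(3.4)(0.15)² = 0.03825 kg m^2; centre at d = 0.55 m, so I = I_cm + Md² gives I = 0.03825 + (3.4)(0.55)² = 1.0668 kg m^2.
Total I = 0.28427 + 3.8199 + 2.2349 + 1.0668 = 7.4059 kg m^2.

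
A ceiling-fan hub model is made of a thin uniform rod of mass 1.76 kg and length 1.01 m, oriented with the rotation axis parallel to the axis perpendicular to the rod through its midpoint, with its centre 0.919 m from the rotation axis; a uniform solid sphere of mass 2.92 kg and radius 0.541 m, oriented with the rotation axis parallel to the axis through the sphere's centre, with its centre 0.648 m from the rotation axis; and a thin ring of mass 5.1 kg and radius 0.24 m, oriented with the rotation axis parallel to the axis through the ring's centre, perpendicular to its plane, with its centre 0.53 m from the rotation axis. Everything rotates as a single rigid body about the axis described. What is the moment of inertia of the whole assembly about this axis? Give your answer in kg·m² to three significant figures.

4.93

Thin rod: I_cm = (1/12)ML² = (1/12)(1.76)(1.01)² = 0.14961 kg·m²; centre at d = 0.919 m, so the parallel axis theorem gives I = 0.14961 + (1.76)(0.919)² = 1.636 kg·m².
Solid sphere: I_cm = (2/5)MR² = (2/5)(2.92)(0.541)² = 0.34185 kg·m²; centre at d = 0.648 m, so the parallel axis theorem gives I = 0.34185 + (2.92)(0.648)² = 1.568 kg·m².
Thin ring: I_cm = MR² = (5.1)(0.24)² = 0.29376 kg·m²; centre at d = 0.53 m, so the parallel axis theorem gives I = 0.29376 + (5.1)(0.53)² = 1.7264 kg·m².
Total I = 1.636 + 1.568 + 1.7264 = 4.9304 kg·m².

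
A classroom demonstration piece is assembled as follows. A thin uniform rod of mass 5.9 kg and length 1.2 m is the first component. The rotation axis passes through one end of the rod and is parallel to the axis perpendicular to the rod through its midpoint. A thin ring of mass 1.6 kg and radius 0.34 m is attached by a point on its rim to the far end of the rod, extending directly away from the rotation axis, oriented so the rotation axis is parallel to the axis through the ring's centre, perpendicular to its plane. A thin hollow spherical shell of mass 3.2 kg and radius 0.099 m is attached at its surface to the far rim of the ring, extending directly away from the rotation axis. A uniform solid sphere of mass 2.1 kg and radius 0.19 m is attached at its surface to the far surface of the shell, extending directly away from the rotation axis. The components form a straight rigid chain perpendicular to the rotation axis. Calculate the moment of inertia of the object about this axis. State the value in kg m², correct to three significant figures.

30.2

Thin rod: I_cm = (1/12)ML² = (1/12)(5.9)(1.2)² = 0.708 kg m²; centre at d = 0.6 m, so I = I_cm + Md² gives I = 0.708 + (5.9)(0.6)² = 2.832 kg m².
Thin ring: I_cm = MR² = (1.6)(0.34)² = 0.18496 kg m²; centre at d = 0.6 + 0.6 + 0.34 = 1.54 m, so I = I_cm + Md² gives I = 0.18496 + (1.6)(1.54)² = 3.9795 kg m².
Spherical shell: I_cm = (2/3)MR² = (2/3)(3.2)(0.099)² = 0.020909 kg m²; centre at d = 0.6 + 0.6 + 0.34 + 0.34 + 0.099 = 1.979 m, so I = I_cm + Md² gives I = 0.020909 + (3.2)(1.979)² = 12.554 kg m².
Solid sphere: I_cm = (2/5)MR² = (2/5)(2.1)(0.19)² = 0.030324 kg m²; centre at d = 0.6 + 0.6 + 0.34 + 0.34 + 0.099 + 0.099 + 0.19 = 2.268 m, so I = I_cm + Md² gives I = 0.030324 + (2.1)(2.268)² = 10.832 kg m².
Total I = 2.832 + 3.9795 + 12.554 + 10.832 = 30.197 kg m².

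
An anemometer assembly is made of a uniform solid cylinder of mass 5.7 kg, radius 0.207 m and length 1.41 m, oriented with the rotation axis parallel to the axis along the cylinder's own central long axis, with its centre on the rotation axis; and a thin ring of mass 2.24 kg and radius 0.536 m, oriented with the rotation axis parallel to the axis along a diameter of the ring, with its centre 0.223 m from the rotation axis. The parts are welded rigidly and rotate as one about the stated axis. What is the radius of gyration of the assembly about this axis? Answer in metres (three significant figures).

0.264

Solid cylinder: I_cm = (1/2)MR² = (1/2)(5.7)(0.207)² = 0.12212 kg·m²; axis through the centre, so I = 0.12212 kg·m².
Thin ring: I_cm = (1/2)MR² = (1/2)(2.24)(0.536)² = 0.32177 kg·m²; centre at d = 0.223 m, so I = I_cm + Md² gives I = 0.32177 + (2.24)(0.223)² = 0.43316 kg·m².
Total I = 0.55528 kg·m²; total mass M = 7.94 kg.
k = √(I/M) = √(0.55528/7.94) = 0.26445 m.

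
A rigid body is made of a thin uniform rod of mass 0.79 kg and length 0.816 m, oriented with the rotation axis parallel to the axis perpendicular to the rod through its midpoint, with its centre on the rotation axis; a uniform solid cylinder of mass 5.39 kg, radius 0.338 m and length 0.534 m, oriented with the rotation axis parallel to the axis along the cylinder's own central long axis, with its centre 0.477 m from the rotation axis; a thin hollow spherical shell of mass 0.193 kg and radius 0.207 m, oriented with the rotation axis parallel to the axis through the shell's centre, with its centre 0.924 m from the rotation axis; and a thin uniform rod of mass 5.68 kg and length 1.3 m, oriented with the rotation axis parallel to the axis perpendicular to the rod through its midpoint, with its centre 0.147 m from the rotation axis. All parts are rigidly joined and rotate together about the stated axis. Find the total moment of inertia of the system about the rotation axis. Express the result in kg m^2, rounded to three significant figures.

Thin rod: I_cm = (1/12)ML² = (1/12)(0.79)(0.816)² = 0.043836 kg m^2; axis through the centre, so I = 0.043836 kg m^2.
Solid cylinder: I_cm = (1/2)MR² = (1/2)(5.39)(0.338)² = 0.30789 kg m^2; centre at d = 0.477 m, so I = I_cm + Md² gives I = 0.30789 + (5.39)(0.477)² = 1.5343 kg m^2.
Spherical shell: I_cm = (2/3)MR² = (2/3)(0.193)(0.207)² = 0.0055132 kg m^2; centre at d = 0.924 m, so I = I_cm + Md² gives I = 0.0055132 + (0.193)(0.924)² = 0.17029 kg m^2.
Thin rod: I_cm = (1/12)ML² = (1/12)(5.68)(1.3)² = 0.79993 kg m^2; centre at d = 0.147 m, so I = I_cm + Md² gives I = 0.79993 + (5.68)(0.147)² = 0.92267 kg m^2.
Total I = 0.043836 + 1.5343 + 0.17029 + 0.92267 = 2.6711 kg m^2.

2.67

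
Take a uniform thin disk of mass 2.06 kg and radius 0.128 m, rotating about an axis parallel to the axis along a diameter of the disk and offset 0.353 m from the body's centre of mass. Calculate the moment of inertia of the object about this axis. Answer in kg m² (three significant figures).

I_cm = (1/4)MR² = (1/4)(2.06)(0.128)² = 0.0084378 kg m²; centre at d = 0.353 m, so I = I_cm + Md² gives I = 0.0084378 + (2.06)(0.353)² = 0.26513 kg m².

0.265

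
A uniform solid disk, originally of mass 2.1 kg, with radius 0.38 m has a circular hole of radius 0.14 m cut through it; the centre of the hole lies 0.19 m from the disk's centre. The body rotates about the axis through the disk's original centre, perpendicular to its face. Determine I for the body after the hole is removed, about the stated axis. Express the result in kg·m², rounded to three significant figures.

Unpierced body about its centre: I₀ = (1/2)MR² = (1/2)(2.1)(0.38)² = 0.15162 kg·m².
The removed disk has mass m = M·(r/R)² = (2.1)(0.14/0.38)² = 0.28504 kg (same uniform areal density).
Its moment of inertia about the rotation axis (parallel-axis theorem): I_hole = (1/2)mr² + md² = (1/2)(0.28504)(0.14)² + (0.28504)(0.19)² = 0.013083 kg·m².
Treating the hole as negative mass, I = I₀ − I_hole = 0.15162 − 0.013083 = 0.13854 kg·m².

0.139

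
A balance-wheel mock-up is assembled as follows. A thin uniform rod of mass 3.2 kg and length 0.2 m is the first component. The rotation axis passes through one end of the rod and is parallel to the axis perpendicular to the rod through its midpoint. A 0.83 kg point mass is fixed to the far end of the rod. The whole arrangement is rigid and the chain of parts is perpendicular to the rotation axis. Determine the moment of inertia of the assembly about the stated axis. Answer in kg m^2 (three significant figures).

Thin rod: I_cm = (1/12)ML² = (1/12)(3.2)(0.2)² = 0.010667 kg m^2; centre at d = 0.1 m, so the parallel axis theorem gives I = 0.010667 + (3.2)(0.1)² = 0.042667 kg m^2.
Point mass: I_cm = 0; centre at d = 0.1 + 0.1 = 0.2 m, so the parallel axis theorem gives I = 0 + (0.83)(0.2)² = 0.0332 kg m^2.
Total I = 0.042667 + 0.0332 = 0.075867 kg m^2.

0.0759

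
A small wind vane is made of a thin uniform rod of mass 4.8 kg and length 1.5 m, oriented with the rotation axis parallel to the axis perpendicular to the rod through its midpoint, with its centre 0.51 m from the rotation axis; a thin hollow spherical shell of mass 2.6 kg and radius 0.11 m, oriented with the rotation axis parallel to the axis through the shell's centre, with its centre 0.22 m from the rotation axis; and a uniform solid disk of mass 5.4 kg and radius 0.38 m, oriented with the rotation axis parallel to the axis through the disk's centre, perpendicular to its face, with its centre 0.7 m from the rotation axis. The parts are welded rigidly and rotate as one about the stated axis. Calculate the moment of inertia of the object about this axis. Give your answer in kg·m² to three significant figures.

Thin rod: I_cm = (1/12)ML² = (1/12)(4.8)(1.5)² = 0.9 kg·m²; centre at d = 0.51 m, so I = I_cm + Md² gives I = 0.9 + (4.8)(0.51)² = 2.1485 kg·m².
Spherical shell: I_cm = (2/3)MR² = (2/3)(2.6)(0.11)² = 0.020973 kg·m²; centre at d = 0.22 m, so I = I_cm + Md² gives I = 0.020973 + (2.6)(0.22)² = 0.14681 kg·m².
Solid disk: I_cm = (1/2)MR² = (1/2)(5.4)(0.38)² = 0.38988 kg·m²; centre at d = 0.7 m, so I = I_cm + Md² gives I = 0.38988 + (5.4)(0.7)² = 3.0359 kg·m².
Total I = 2.1485 + 0.14681 + 3.0359 = 5.3312 kg·m².

5.33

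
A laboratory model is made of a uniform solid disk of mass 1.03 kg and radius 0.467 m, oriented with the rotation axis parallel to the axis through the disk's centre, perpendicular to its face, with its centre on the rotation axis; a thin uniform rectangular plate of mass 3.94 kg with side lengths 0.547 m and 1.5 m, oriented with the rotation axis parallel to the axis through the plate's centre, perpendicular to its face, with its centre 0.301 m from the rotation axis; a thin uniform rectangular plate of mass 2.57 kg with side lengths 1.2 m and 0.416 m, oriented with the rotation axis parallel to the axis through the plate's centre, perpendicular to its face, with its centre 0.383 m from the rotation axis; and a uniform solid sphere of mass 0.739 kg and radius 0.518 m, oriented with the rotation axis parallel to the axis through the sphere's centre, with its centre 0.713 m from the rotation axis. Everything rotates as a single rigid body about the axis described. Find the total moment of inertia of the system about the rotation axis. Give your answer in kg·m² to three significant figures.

Solid disk: I_cm = (1/2)MR² = (1/2)(1.03)(0.467)² = 0.11232 kg·m²; axis through the centre, so I = 0.11232 kg·m².
Rectangular plate: I_cm = (1/12)M(a²+b²) = (1/12)(3.94)[(0.547)² + (1.5)²] = 0.83699 kg·m²; centre at d = 0.301 m, so the parallel axis theorem gives I = 0.83699 + (3.94)(0.301)² = 1.194 kg·m².
Rectangular plate: I_cm = (1/12)M(a²+b²) = (1/12)(2.57)[(1.2)² + (0.416)²] = 0.34546 kg·m²; centre at d = 0.383 m, so the parallel axis theorem gives I = 0.34546 + (2.57)(0.383)² = 0.72245 kg·m².
Solid sphere: I_cm = (2/5)MR² = (2/5)(0.739)(0.518)² = 0.079317 kg·m²; centre at d = 0.713 m, so the parallel axis theorem gives I = 0.079317 + (0.739)(0.713)² = 0.455 kg·m².
Total I = 0.11232 + 1.194 + 0.72245 + 0.455 = 2.4837 kg·m².

2.48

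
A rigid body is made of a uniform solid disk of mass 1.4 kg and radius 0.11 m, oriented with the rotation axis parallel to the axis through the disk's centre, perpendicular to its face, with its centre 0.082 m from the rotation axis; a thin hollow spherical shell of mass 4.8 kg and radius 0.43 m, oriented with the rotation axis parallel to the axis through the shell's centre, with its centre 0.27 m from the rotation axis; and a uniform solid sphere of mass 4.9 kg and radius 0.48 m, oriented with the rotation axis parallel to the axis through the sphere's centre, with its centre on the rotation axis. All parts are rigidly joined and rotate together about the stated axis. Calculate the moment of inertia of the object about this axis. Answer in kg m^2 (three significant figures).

Solid disk: I_cm = (1/2)MR² = (1/2)(1.4)(0.11)² = 0.00847 kg m^2; centre at d = 0.082 m, so the parallel axis theorem gives I = 0.00847 + (1.4)(0.082)² = 0.017884 kg m^2.
Spherical shell: I_cm = (2/3)MR² = (2/3)(4.8)(0.43)² = 0.59168 kg m^2; centre at d = 0.27 m, so the parallel axis theorem gives I = 0.59168 + (4.8)(0.27)² = 0.9416 kg m^2.
Solid sphere: I_cm = (2/5)MR² = (2/5)(4.9)(0.48)² = 0.45158 kg m^2; axis through the centre, so I = 0.45158 kg m^2.
Total I = 0.017884 + 0.9416 + 0.45158 = 1.4111 kg m^2.

1.41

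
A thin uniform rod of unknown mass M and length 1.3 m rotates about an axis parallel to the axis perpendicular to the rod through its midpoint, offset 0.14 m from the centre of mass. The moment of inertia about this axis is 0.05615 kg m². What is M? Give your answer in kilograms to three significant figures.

I = I_cm + Md² = (1/12)ML² + Md² = M·[0.0833333·(1.3)² + (0.14)²] = M·0.16043.
So M = 0.05615 / 0.16043 = 0.34999 kg.

0.350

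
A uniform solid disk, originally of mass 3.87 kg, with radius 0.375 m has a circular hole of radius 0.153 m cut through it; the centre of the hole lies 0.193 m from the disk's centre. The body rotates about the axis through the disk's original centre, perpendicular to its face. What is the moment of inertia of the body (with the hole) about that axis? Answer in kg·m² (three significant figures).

0.241

Unpierced body about its centre: I₀ = (1/2)MR² = (1/2)(3.87)(0.375)² = 0.27211 kg·m².
The removed disk has mass m = M·(r/R)² = (3.87)(0.153/0.375)² = 0.64422 kg (same uniform areal density).
Its moment of inertia about the rotation axis (parallel-axis theorem): I_hole = (1/2)mr² + md² = (1/2)(0.64422)(0.153)² + (0.64422)(0.193)² = 0.031537 kg·m².
Treating the hole as negative mass, I = I₀ − I_hole = 0.27211 − 0.031537 = 0.24057 kg·m².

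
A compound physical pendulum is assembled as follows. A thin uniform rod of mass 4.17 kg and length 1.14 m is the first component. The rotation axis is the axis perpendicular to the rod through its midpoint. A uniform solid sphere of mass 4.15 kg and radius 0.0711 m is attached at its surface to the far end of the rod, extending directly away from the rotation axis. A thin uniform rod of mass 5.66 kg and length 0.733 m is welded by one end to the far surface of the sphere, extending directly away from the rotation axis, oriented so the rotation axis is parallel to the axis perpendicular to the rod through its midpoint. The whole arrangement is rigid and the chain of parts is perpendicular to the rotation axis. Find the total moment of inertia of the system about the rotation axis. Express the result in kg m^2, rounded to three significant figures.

9.01

Thin rod: I_cm = (1/12)ML² = (1/12)(4.17)(1.14)² = 0.45161 kg m^2; axis through the centre, so I = 0.45161 kg m^2.
Solid sphere: I_cm = (2/5)MR² = (2/5)(4.15)(0.0711)² = 0.0083916 kg m^2; centre at d = 0.57 + 0.0711 = 0.6411 m, so the parallel axis theorem gives I = 0.0083916 + (4.15)(0.6411)² = 1.7141 kg m^2.
Thin rod: I_cm = (1/12)ML² = (1/12)(5.66)(0.733)² = 0.25342 kg m^2; centre at d = 0.57 + 0.0711 + 0.0711 + 0.3665 = 1.0787 m, so the parallel axis theorem gives I = 0.25342 + (5.66)(1.0787)² = 6.8394 kg m^2.
Total I = 0.45161 + 1.7141 + 6.8394 = 9.0051 kg m^2.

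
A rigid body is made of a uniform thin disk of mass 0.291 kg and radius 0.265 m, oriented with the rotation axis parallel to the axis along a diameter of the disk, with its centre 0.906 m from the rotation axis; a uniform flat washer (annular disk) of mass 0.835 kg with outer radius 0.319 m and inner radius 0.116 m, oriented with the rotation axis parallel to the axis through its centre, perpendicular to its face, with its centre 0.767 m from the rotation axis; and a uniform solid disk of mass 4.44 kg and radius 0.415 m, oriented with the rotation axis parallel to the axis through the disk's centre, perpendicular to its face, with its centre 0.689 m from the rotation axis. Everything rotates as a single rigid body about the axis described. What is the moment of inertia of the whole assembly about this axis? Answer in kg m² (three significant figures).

Thin disk: I_cm = (1/4)MR² = (1/4)(0.291)(0.265)² = 0.0051089 kg m²; centre at d = 0.906 m, so I = I_cm + Md² gives I = 0.0051089 + (0.291)(0.906)² = 0.24397 kg m².
Annular disk: I_cm = (1/2)M(R²+r²) = (1/2)(0.835)[(0.319)² + (0.116)²] = 0.048103 kg m²; centre at d = 0.767 m, so I = I_cm + Md² gives I = 0.048103 + (0.835)(0.767)² = 0.53932 kg m².
Solid disk: I_cm = (1/2)MR² = (1/2)(4.44)(0.415)² = 0.38234 kg m²; centre at d = 0.689 m, so I = I_cm + Md² gives I = 0.38234 + (4.44)(0.689)² = 2.4901 kg m².
Total I = 0.24397 + 0.53932 + 2.4901 = 3.2734 kg m².

3.27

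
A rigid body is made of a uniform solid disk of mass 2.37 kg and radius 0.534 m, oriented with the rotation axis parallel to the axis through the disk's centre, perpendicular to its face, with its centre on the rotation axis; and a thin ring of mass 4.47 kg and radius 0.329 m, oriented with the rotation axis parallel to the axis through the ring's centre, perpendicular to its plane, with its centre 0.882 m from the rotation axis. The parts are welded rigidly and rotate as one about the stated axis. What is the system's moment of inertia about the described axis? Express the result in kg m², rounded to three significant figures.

4.30

Solid disk: I_cm = (1/2)MR² = (1/2)(2.37)(0.534)² = 0.33791 kg m²; axis through the centre, so I = 0.33791 kg m².
Thin ring: I_cm = MR² = (4.47)(0.329)² = 0.48384 kg m²; centre at d = 0.882 m, so the parallel axis theorem gives I = 0.48384 + (4.47)(0.882)² = 3.9612 kg m².
Total I = 0.33791 + 3.9612 = 4.2991 kg m².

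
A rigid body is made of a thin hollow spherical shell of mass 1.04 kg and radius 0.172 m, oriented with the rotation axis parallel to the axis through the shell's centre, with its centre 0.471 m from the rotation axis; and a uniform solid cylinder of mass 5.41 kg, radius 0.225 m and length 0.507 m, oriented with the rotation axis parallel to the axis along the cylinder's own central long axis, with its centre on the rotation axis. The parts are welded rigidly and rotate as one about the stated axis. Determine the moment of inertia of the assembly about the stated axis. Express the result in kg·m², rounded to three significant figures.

0.388

Spherical shell: I_cm = (2/3)MR² = (2/3)(1.04)(0.172)² = 0.020512 kg·m²; centre at d = 0.471 m, so the parallel axis theorem gives I = 0.020512 + (1.04)(0.471)² = 0.25123 kg·m².
Solid cylinder: I_cm = (1/2)MR² = (1/2)(5.41)(0.225)² = 0.13694 kg·m²; axis through the centre, so I = 0.13694 kg·m².
Total I = 0.25123 + 0.13694 = 0.38817 kg·m².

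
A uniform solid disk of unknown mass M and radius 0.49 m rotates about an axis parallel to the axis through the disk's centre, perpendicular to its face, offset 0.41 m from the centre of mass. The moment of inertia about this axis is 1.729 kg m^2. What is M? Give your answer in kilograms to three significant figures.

6.00

I = I_cm + Md² = (1/2)MR² + Md² = M·[0.5·(0.49)² + (0.41)²] = M·0.28815.
So M = 1.729 / 0.28815 = 6.0003 kg.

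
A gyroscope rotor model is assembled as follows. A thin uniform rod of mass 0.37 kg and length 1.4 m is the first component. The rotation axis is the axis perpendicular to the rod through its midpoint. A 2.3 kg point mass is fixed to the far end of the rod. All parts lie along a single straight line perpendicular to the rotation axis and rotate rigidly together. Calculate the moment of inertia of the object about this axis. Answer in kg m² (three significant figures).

1.19

Thin rod: I_cm = (1/12)ML² = (1/12)(0.37)(1.4)² = 0.060433 kg m²; axis through the centre, so I = 0.060433 kg m².
Point mass: I_cm = 0; centre at d = 0.7 m, so I = I_cm + Md² gives I = 0 + (2.3)(0.7)² = 1.127 kg m².
Total I = 0.060433 + 1.127 = 1.1874 kg m².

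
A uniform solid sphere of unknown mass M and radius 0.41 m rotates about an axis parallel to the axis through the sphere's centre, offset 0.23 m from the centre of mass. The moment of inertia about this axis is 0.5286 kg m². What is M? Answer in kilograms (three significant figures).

4.40

I = I_cm + Md² = (2/5)MR² + Md² = M·[0.4·(0.41)² + (0.23)²] = M·0.12014.
So M = 0.5286 / 0.12014 = 4.3999 kg.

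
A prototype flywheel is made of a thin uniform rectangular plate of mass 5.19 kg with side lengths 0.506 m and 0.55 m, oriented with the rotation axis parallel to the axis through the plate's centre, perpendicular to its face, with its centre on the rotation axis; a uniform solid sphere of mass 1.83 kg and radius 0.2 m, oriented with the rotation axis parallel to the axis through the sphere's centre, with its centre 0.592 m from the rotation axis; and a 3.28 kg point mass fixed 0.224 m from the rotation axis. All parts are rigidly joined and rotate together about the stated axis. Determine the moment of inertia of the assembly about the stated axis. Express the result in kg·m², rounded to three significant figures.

Rectangular plate: I_cm = (1/12)M(a²+b²) = (1/12)(5.19)[(0.506)² + (0.55)²] = 0.24157 kg·m²; axis through the centre, so I = 0.24157 kg·m².
Solid sphere: I_cm = (2/5)MR² = (2/5)(1.83)(0.2)² = 0.02928 kg·m²; centre at d = 0.592 m, so the parallel axis theorem gives I = 0.02928 + (1.83)(0.592)² = 0.67063 kg·m².
Point mass: I_cm = 0; centre at d = 0.224 m, so the parallel axis theorem gives I = 0 + (3.28)(0.224)² = 0.16458 kg·m².
Total I = 0.24157 + 0.67063 + 0.16458 = 1.0768 kg·m².

1.08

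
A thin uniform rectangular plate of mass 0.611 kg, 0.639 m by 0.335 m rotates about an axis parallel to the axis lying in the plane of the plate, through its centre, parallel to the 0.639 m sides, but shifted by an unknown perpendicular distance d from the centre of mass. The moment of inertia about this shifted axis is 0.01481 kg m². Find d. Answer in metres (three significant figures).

About the centre-of-mass axis, I_cm = (1/12)Mb² = (1/12)(0.611)(0.335)² = 0.0057141 kg m².
Parallel axis theorem: I = I_cm + Md², so Md² = 0.01481 − 0.0057141 = 0.0090959 kg m².
d = √(0.0090959 / 0.611) = 0.12201 m.

0.122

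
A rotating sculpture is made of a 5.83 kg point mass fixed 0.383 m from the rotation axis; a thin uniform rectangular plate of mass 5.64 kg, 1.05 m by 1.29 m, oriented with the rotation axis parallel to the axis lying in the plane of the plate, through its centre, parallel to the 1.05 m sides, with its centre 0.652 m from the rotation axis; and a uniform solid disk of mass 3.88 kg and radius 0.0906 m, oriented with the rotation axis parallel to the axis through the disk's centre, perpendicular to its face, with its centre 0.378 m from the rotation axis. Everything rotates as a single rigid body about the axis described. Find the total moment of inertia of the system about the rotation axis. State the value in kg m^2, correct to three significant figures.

Point mass: I_cm = 0; centre at d = 0.383 m, so the parallel axis theorem gives I = 0 + (5.83)(0.383)² = 0.8552 kg m^2.
Rectangular plate: I_cm = (1/12)Mb² = (1/12)(5.64)(1.29)² = 0.78213 kg m^2; centre at d = 0.652 m, so the parallel axis theorem gives I = 0.78213 + (5.64)(0.652)² = 3.1797 kg m^2.
Solid disk: I_cm = (1/2)MR² = (1/2)(3.88)(0.0906)² = 0.015924 kg m^2; centre at d = 0.378 m, so the parallel axis theorem gives I = 0.015924 + (3.88)(0.378)² = 0.57031 kg m^2.
Total I = 0.8552 + 3.1797 + 0.57031 = 4.6052 kg m^2.

4.61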